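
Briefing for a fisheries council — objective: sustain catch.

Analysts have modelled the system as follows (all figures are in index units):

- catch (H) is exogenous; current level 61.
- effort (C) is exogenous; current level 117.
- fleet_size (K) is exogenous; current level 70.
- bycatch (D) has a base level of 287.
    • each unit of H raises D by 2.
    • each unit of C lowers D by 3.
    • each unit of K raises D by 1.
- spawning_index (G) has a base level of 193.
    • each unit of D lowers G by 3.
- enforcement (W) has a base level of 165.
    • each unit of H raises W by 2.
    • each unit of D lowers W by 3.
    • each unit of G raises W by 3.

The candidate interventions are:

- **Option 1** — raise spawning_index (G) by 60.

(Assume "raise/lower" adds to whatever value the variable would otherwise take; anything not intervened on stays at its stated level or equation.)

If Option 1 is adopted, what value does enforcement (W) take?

Option 1 (G + 60):
  H = 61
  C = 117
  K = 70
  D = 287 + 2·61 − 3·117 + 70 = 128
  G = 193 − 3·128 (+60 from intervention) = -131
  W = 165 + 2·61 − 3·128 + 3·(-131) = -490

-490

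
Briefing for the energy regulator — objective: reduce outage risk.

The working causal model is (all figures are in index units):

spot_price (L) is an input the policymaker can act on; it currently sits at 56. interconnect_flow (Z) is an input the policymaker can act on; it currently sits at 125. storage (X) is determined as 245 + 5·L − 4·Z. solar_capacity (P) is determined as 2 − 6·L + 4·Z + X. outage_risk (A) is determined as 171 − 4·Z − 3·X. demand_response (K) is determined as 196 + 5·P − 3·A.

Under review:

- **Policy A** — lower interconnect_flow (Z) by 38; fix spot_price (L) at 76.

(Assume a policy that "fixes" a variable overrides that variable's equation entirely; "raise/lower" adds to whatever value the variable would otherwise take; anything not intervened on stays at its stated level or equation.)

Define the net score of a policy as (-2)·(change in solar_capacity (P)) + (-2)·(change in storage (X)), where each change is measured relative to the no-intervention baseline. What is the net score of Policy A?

Baseline:
  L = 56
  Z = 125
  X = 245 + 5·56 − 4·125 = 25
  P = 2 − 6·56 + 4·125 + 25 = 191
Policy A (Z − 38, L := 76):
  L = 76
  Z = 125 − 38 = 87
  X = 245 + 5·76 − 4·87 = 277
  P = 2 − 6·76 + 4·87 + 277 = 171
ΔP = 171 − 191 = -20; ΔX = 277 − 25 = 252
Score = (-2)·(-20) + (-2)·252 = -464

-464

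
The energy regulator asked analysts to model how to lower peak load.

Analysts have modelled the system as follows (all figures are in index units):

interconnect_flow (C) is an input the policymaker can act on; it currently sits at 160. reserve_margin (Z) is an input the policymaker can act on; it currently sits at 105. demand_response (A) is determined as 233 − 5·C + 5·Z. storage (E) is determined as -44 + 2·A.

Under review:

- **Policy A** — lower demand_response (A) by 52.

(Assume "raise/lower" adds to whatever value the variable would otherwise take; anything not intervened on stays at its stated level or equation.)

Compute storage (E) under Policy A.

-232

Policy A (A − 52):
  C = 160
  Z = 105
  A = 233 − 5·160 + 5·105 (−52 from intervention) = -94
  E = -44 + 2·(-94) = -232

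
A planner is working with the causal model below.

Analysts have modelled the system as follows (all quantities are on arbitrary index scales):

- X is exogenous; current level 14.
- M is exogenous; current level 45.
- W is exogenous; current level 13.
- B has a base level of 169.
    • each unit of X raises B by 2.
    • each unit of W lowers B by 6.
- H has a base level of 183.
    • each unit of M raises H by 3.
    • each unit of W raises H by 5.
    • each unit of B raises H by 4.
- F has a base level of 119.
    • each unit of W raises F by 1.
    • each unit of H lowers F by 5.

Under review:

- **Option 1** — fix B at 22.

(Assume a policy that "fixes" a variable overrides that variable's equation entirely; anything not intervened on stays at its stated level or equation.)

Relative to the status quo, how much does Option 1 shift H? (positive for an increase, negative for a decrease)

Baseline:
  X = 14
  M = 45
  W = 13
  B = 169 + 2·14 − 6·13 = 119
  H = 183 + 3·45 + 5·13 + 4·119 = 859
Option 1 (B := 22):
  X = 14
  M = 45
  W = 13
  B = 22
  H = 183 + 3·45 + 5·13 + 4·22 = 471
Change in H: 471 − 859 = -388

-388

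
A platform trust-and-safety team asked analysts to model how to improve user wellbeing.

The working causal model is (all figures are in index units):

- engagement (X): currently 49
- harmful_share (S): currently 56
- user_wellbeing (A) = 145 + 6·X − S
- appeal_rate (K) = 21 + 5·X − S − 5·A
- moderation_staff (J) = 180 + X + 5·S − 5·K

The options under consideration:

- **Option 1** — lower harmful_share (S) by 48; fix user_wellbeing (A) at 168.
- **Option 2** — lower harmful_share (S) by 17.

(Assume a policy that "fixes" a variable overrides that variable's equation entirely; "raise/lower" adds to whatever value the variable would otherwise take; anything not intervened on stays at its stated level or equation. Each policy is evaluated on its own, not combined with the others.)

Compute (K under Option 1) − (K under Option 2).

1191

Option 1 (S − 48, A := 168):
  X = 49
  S = 56 − 48 = 8
  A = 168
  K = 21 + 5·49 − 8 − 5·168 = -582
Option 2 (S − 17):
  X = 49
  S = 56 − 17 = 39
  A = 145 + 6·49 − 39 = 400
  K = 21 + 5·49 − 39 − 5·400 = -1773
K: -582 − (-1773) = 1191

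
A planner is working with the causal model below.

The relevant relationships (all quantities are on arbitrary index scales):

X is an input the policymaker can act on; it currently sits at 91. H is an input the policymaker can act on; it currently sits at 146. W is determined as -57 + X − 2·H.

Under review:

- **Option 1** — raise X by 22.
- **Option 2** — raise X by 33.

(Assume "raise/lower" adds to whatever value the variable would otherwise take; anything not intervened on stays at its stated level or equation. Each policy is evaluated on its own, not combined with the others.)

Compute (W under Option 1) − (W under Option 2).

Option 1 (X + 22):
  X = 91 + 22 = 113
  H = 146
  W = -57 + 113 − 2·146 = -236
Option 2 (X + 33):
  X = 91 + 33 = 124
  H = 146
  W = -57 + 124 − 2·146 = -225
W: -236 − (-225) = -11

-11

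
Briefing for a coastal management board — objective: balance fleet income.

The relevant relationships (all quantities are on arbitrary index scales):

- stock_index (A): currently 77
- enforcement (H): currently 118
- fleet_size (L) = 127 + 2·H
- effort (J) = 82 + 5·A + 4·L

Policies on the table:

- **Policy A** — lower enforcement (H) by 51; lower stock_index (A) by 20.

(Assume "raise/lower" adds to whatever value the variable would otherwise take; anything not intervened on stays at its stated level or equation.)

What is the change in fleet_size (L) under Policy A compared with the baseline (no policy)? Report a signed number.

-102

Baseline:
  H = 118
  L = 127 + 2·118 = 363
Policy A (H − 51, A − 20):
  H = 118 − 51 = 67
  L = 127 + 2·67 = 261
Change in L: 261 − 363 = -102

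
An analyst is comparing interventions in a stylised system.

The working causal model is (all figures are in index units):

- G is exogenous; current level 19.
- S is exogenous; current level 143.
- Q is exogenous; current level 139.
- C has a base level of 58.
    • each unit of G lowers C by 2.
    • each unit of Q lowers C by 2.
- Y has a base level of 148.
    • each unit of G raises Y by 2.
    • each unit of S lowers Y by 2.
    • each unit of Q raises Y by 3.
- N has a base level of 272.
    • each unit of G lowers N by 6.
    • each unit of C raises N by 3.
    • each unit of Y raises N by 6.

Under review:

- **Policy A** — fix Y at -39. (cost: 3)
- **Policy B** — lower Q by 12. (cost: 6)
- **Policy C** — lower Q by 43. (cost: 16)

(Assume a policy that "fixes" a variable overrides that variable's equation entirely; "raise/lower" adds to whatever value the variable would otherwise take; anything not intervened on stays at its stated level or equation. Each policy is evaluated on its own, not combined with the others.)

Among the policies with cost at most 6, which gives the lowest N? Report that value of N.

Policy A (Y := -39):
  G = 19
  S = 143
  Q = 139
  C = 58 − 2·19 − 2·139 = -258
  Y = -39
  N = 272 − 6·19 + 3·(-258) + 6·(-39) = -850
Policy B (Q − 12):
  G = 19
  S = 143
  Q = 139 − 12 = 127
  C = 58 − 2·19 − 2·127 = -234
  Y = 148 + 2·19 − 2·143 + 3·127 = 281
  N = 272 − 6·19 + 3·(-234) + 6·281 = 1142
Comparing — Policy A: N=-850, Policy B: N=1142. Lowest is -850 (Policy A).

-850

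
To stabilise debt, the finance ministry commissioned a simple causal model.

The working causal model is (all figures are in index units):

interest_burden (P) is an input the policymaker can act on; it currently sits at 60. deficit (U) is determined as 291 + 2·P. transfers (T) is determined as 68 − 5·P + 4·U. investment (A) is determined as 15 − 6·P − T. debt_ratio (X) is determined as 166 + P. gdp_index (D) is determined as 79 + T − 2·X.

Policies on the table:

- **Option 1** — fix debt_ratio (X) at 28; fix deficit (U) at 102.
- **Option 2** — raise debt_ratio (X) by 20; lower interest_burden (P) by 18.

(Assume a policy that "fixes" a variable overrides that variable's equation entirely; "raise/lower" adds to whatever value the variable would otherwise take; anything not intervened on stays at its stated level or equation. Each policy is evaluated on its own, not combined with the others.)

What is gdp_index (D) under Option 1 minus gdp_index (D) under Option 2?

Option 1 (X := 28, U := 102):
  P = 60
  U = 102
  T = 68 − 5·60 + 4·102 = 176
  X = 28
  D = 79 + 176 − 2·28 = 199
Option 2 (X + 20, P − 18):
  P = 60 − 18 = 42
  U = 291 + 2·42 = 375
  T = 68 − 5·42 + 4·375 = 1358
  X = 166 + 42 (+20 from intervention) = 228
  D = 79 + 1358 − 2·228 = 981
D: 199 − 981 = -782

-782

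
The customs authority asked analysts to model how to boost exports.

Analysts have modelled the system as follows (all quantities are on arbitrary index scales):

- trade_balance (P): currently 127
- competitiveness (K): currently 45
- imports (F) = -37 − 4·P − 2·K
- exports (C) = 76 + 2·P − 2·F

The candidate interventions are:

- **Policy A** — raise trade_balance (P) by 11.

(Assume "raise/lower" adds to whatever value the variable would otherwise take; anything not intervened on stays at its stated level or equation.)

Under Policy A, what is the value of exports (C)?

1710

Policy A (P + 11):
  P = 127 + 11 = 138
  K = 45
  F = -37 − 4·138 − 2·45 = -679
  C = 76 + 2·138 − 2·(-679) = 1710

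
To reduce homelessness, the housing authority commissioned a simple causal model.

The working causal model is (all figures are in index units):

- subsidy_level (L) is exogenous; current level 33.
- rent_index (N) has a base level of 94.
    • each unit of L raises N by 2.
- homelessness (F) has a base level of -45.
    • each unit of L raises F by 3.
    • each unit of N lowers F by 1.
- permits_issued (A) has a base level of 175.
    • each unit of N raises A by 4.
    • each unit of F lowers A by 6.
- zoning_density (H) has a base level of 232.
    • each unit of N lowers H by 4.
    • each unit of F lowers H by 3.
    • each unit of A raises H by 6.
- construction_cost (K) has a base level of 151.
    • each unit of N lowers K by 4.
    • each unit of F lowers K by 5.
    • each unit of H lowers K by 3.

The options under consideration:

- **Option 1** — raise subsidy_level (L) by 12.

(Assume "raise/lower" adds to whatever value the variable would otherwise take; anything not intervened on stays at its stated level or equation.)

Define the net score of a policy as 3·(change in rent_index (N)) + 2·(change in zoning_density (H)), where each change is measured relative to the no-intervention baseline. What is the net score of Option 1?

96

Baseline:
  L = 33
  N = 94 + 2·33 = 160
  F = -45 + 3·33 − 160 = -106
  A = 175 + 4·160 − 6·(-106) = 1451
  H = 232 − 4·160 − 3·(-106) + 6·1451 = 8616
Option 1 (L + 12):
  L = 33 + 12 = 45
  N = 94 + 2·45 = 184
  F = -45 + 3·45 − 184 = -94
  A = 175 + 4·184 − 6·(-94) = 1475
  H = 232 − 4·184 − 3·(-94) + 6·1475 = 8628
ΔN = 184 − 160 = 24; ΔH = 8628 − 8616 = 12
Score = 3·24 + 2·12 = 96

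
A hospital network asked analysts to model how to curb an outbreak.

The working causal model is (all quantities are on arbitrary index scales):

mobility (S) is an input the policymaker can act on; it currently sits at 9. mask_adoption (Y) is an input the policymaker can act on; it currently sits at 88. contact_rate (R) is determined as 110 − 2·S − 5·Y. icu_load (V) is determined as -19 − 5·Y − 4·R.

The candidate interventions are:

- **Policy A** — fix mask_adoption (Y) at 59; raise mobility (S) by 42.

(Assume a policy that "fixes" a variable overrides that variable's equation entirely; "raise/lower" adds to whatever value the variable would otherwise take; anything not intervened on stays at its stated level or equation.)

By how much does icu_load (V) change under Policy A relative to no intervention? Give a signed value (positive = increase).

-99

Baseline:
  S = 9
  Y = 88
  R = 110 − 2·9 − 5·88 = -348
  V = -19 − 5·88 − 4·(-348) = 933
Policy A (Y := 59, S + 42):
  S = 9 + 42 = 51
  Y = 59
  R = 110 − 2·51 − 5·59 = -287
  V = -19 − 5·59 − 4·(-287) = 834
Change in V: 834 − 933 = -99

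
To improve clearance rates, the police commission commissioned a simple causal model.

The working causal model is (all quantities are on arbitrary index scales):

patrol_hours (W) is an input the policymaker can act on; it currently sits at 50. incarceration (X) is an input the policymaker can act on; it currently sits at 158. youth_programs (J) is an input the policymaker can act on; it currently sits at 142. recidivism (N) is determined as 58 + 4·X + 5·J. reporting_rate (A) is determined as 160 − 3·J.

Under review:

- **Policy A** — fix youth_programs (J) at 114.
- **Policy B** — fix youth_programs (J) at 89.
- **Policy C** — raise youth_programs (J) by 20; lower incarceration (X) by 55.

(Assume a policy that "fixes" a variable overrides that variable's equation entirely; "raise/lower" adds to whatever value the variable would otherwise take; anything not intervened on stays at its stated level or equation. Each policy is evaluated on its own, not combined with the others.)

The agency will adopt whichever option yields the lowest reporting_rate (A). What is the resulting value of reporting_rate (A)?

-326

Policy A (J := 114):
  J = 114
  A = 160 − 3·114 = -182
Policy B (J := 89):
  J = 89
  A = 160 − 3·89 = -107
Policy C (J + 20, X − 55):
  J = 142 + 20 = 162
  A = 160 − 3·162 = -326
Comparing — Policy A: A=-182, Policy B: A=-107, Policy C: A=-326. Lowest is -326 (Policy C).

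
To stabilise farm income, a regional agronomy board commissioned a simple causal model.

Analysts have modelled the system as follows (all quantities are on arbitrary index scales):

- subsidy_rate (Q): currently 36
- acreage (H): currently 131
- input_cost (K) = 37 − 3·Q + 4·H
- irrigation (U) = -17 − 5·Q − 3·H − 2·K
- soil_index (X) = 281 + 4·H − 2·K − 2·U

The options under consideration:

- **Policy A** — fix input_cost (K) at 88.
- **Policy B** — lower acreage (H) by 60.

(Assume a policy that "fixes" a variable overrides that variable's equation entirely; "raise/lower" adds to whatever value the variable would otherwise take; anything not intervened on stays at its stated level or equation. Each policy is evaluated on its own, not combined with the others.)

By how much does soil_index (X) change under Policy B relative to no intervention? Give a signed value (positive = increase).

Baseline:
  Q = 36
  H = 131
  K = 37 − 3·36 + 4·131 = 453
  U = -17 − 5·36 − 3·131 − 2·453 = -1496
  X = 281 + 4·131 − 2·453 − 2·(-1496) = 2891
Policy B (H − 60):
  Q = 36
  H = 131 − 60 = 71
  K = 37 − 3·36 + 4·71 = 213
  U = -17 − 5·36 − 3·71 − 2·213 = -836
  X = 281 + 4·71 − 2·213 − 2·(-836) = 1811
Change in X: 1811 − 2891 = -1080

-1080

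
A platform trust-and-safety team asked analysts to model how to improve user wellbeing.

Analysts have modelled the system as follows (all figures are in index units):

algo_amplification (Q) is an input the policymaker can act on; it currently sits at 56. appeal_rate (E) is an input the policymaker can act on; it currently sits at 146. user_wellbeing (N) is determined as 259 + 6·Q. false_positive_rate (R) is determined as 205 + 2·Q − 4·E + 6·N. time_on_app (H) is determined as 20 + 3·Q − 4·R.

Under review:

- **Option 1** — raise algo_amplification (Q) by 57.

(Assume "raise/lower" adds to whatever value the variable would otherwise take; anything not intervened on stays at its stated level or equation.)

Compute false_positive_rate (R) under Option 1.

5469

Option 1 (Q + 57):
  Q = 56 + 57 = 113
  E = 146
  N = 259 + 6·113 = 937
  R = 205 + 2·113 − 4·146 + 6·937 = 5469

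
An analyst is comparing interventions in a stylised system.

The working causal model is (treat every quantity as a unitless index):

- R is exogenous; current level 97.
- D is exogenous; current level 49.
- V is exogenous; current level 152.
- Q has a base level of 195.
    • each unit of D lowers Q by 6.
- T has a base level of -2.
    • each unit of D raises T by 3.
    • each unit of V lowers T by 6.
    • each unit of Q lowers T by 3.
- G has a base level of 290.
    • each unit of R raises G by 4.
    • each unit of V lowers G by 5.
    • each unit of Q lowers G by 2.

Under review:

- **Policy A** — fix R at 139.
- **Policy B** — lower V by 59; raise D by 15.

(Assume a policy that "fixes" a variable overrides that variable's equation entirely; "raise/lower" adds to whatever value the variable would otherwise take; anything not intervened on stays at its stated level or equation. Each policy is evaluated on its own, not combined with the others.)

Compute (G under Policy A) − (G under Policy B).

Policy A (R := 139):
  R = 139
  D = 49
  V = 152
  Q = 195 − 6·49 = -99
  G = 290 + 4·139 − 5·152 − 2·(-99) = 284
Policy B (V − 59, D + 15):
  R = 97
  D = 49 + 15 = 64
  V = 152 − 59 = 93
  Q = 195 − 6·64 = -189
  G = 290 + 4·97 − 5·93 − 2·(-189) = 591
G: 284 − 591 = -307

-307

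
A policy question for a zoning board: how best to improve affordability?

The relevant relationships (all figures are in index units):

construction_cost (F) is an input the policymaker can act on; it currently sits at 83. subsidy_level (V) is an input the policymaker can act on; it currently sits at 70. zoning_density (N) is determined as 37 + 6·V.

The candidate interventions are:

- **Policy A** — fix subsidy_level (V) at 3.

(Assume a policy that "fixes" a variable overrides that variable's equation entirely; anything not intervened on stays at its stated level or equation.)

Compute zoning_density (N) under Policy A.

Policy A (V := 3):
  V = 3
  N = 37 + 6·3 = 55

55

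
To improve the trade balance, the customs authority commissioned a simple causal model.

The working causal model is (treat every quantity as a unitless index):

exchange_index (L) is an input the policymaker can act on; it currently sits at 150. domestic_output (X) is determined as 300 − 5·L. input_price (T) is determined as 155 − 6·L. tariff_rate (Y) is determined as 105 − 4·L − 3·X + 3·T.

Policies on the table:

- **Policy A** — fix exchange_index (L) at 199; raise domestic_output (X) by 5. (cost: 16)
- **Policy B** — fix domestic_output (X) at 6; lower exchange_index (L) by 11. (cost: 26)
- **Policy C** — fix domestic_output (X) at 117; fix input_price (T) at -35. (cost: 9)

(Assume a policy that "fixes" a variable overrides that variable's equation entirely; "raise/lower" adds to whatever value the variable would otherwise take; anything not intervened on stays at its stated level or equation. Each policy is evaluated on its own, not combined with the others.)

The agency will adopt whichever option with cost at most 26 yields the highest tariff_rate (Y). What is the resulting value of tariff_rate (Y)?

-951

Policy A (L := 199, X + 5):
  L = 199
  X = 300 − 5·199 (+5 from intervention) = -690
  T = 155 − 6·199 = -1039
  Y = 105 − 4·199 − 3·(-690) + 3·(-1039) = -1738
Policy B (X := 6, L − 11):
  L = 150 − 11 = 139
  X = 6
  T = 155 − 6·139 = -679
  Y = 105 − 4·139 − 3·6 + 3·(-679) = -2506
Policy C (X := 117, T := -35):
  L = 150
  X = 117
  T = -35
  Y = 105 − 4·150 − 3·117 + 3·(-35) = -951
Comparing — Policy A: Y=-1738, Policy B: Y=-2506, Policy C: Y=-951. Highest is -951 (Policy C).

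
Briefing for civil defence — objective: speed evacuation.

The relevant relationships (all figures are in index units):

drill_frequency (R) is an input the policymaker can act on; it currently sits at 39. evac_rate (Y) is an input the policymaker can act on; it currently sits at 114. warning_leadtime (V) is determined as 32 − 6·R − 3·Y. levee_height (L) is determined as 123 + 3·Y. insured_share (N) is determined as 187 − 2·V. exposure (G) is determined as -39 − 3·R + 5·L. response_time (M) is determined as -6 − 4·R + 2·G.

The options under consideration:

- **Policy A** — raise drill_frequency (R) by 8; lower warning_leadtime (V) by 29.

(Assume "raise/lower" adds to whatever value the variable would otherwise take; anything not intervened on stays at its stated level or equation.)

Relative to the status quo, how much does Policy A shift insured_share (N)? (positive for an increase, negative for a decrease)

154

Baseline:
  R = 39
  Y = 114
  V = 32 − 6·39 − 3·114 = -544
  N = 187 − 2·(-544) = 1275
Policy A (R + 8, V − 29):
  R = 39 + 8 = 47
  Y = 114
  V = 32 − 6·47 − 3·114 (−29 from intervention) = -621
  N = 187 − 2·(-621) = 1429
Change in N: 1429 − 1275 = 154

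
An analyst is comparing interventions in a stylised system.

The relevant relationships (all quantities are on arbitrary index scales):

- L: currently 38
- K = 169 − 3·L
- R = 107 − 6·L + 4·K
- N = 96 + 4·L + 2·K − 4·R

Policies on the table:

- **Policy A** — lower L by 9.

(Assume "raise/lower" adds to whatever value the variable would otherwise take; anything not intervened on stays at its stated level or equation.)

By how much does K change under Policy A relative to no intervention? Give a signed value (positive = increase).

Baseline:
  L = 38
  K = 169 − 3·38 = 55
Policy A (L − 9):
  L = 38 − 9 = 29
  K = 169 − 3·29 = 82
Change in K: 82 − 55 = 27

27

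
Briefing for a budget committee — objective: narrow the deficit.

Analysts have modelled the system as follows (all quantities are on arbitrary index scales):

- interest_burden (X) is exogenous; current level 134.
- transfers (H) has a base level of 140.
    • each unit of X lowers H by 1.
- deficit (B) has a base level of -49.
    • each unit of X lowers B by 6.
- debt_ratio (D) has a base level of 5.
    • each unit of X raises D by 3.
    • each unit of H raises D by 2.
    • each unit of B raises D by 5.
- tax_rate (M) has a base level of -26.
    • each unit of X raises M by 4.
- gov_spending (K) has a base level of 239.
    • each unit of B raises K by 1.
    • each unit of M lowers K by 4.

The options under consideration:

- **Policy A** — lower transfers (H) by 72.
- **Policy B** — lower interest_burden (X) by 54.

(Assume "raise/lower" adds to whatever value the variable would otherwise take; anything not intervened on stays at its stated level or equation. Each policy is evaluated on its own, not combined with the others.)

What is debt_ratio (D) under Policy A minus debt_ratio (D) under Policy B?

-1710

Policy A (H − 72):
  X = 134
  H = 140 − 134 (−72 from intervention) = -66
  B = -49 − 6·134 = -853
  D = 5 + 3·134 + 2·(-66) + 5·(-853) = -3990
Policy B (X − 54):
  X = 134 − 54 = 80
  H = 140 − 80 = 60
  B = -49 − 6·80 = -529
  D = 5 + 3·80 + 2·60 + 5·(-529) = -2280
D: -3990 − (-2280) = -1710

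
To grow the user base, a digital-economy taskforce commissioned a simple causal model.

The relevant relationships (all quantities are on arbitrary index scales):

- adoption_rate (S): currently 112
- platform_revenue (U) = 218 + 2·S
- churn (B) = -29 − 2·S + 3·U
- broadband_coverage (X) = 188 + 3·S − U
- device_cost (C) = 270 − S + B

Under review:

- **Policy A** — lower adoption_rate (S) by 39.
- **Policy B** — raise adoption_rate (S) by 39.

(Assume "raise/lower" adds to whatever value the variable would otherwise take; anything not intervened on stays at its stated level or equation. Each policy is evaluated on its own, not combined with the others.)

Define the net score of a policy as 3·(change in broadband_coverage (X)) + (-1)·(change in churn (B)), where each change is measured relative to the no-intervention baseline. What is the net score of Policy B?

-39

Baseline:
  S = 112
  U = 218 + 2·112 = 442
  B = -29 − 2·112 + 3·442 = 1073
  X = 188 + 3·112 − 442 = 82
Policy B (S + 39):
  S = 112 + 39 = 151
  U = 218 + 2·151 = 520
  B = -29 − 2·151 + 3·520 = 1229
  X = 188 + 3·151 − 520 = 121
ΔX = 121 − 82 = 39; ΔB = 1229 − 1073 = 156
Score = 3·39 + (-1)·156 = -39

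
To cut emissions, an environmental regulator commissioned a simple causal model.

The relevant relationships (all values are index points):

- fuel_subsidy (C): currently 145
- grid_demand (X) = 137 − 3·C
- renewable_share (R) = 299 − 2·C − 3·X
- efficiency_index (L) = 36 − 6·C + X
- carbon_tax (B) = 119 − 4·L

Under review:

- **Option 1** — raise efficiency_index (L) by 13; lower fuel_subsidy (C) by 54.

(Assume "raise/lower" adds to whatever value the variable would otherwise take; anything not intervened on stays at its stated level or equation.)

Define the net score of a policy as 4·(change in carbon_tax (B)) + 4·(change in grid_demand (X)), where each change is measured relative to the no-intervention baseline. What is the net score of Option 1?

-7336

Baseline:
  C = 145
  X = 137 − 3·145 = -298
  L = 36 − 6·145 + (-298) = -1132
  B = 119 − 4·(-1132) = 4647
Option 1 (L + 13, C − 54):
  C = 145 − 54 = 91
  X = 137 − 3·91 = -136
  L = 36 − 6·91 + (-136) (+13 from intervention) = -633
  B = 119 − 4·(-633) = 2651
ΔB = 2651 − 4647 = -1996; ΔX = -136 − (-298) = 162
Score = 4·(-1996) + 4·162 = -7336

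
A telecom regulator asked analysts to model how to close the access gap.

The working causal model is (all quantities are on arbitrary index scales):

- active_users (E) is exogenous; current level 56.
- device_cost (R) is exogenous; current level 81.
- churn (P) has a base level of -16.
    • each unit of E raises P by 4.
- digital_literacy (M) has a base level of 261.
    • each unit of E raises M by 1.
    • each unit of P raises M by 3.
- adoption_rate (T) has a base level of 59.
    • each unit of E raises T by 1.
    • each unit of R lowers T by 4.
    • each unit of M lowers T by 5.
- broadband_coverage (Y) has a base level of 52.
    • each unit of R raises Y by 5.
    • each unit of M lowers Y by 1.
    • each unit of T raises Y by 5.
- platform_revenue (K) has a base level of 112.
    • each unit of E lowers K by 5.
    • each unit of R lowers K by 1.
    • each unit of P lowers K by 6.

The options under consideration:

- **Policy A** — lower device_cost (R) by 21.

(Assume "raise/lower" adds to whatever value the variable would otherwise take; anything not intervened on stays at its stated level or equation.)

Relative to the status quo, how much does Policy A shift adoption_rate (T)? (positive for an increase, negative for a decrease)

Baseline:
  E = 56
  R = 81
  P = -16 + 4·56 = 208
  M = 261 + 56 + 3·208 = 941
  T = 59 + 56 − 4·81 − 5·941 = -4914
Policy A (R − 21):
  E = 56
  R = 81 − 21 = 60
  P = -16 + 4·56 = 208
  M = 261 + 56 + 3·208 = 941
  T = 59 + 56 − 4·60 − 5·941 = -4830
Change in T: -4830 − (-4914) = 84

84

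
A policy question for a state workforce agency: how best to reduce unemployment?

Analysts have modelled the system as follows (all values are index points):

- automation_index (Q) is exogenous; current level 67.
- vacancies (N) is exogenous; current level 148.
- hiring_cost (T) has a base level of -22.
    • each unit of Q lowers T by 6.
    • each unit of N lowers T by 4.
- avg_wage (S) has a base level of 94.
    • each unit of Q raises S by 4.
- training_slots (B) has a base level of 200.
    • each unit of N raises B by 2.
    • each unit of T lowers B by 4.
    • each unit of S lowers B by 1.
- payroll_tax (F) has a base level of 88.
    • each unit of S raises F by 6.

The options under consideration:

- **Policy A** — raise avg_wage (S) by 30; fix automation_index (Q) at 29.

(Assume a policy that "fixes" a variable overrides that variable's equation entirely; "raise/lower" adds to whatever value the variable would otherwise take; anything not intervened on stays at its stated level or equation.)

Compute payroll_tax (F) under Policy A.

1528

Policy A (S + 30, Q := 29):
  Q = 29
  S = 94 + 4·29 (+30 from intervention) = 240
  F = 88 + 6·240 = 1528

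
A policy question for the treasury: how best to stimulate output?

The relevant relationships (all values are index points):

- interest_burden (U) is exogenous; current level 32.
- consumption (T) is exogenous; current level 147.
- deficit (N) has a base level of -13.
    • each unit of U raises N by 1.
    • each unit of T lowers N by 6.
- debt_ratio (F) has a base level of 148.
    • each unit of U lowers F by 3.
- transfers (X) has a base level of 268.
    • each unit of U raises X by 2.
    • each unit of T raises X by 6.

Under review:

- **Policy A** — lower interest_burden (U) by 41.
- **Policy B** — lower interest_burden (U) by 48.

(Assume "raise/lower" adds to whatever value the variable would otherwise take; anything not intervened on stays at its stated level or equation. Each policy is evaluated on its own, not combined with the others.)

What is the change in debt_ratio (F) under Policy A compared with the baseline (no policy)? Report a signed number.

Baseline:
  U = 32
  F = 148 − 3·32 = 52
Policy A (U − 41):
  U = 32 − 41 = -9
  F = 148 − 3·(-9) = 175
Change in F: 175 − 52 = 123

123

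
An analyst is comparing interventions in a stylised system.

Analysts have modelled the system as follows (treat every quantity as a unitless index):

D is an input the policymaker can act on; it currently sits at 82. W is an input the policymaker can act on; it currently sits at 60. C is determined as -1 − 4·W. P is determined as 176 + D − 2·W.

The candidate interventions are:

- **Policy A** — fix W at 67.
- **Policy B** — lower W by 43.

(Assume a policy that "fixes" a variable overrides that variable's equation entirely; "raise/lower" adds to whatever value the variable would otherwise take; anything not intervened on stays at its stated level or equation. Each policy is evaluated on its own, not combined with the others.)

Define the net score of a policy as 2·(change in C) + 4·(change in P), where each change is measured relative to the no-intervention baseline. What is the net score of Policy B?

Baseline:
  D = 82
  W = 60
  C = -1 − 4·60 = -241
  P = 176 + 82 − 2·60 = 138
Policy B (W − 43):
  D = 82
  W = 60 − 43 = 17
  C = -1 − 4·17 = -69
  P = 176 + 82 − 2·17 = 224
ΔC = -69 − (-241) = 172; ΔP = 224 − 138 = 86
Score = 2·172 + 4·86 = 688

688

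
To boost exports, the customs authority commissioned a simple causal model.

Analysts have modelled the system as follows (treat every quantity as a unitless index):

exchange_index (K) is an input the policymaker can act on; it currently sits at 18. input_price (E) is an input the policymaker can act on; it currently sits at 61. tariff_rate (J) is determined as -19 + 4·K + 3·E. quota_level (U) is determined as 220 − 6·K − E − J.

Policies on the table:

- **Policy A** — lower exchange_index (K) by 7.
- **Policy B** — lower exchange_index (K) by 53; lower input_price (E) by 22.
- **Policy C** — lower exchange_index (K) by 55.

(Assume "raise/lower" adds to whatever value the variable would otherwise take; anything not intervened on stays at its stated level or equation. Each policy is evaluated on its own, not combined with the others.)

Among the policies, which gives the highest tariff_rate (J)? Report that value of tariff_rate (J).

208

Policy A (K − 7):
  K = 18 − 7 = 11
  E = 61
  J = -19 + 4·11 + 3·61 = 208
Policy B (K − 53, E − 22):
  K = 18 − 53 = -35
  E = 61 − 22 = 39
  J = -19 + 4·(-35) + 3·39 = -42
Policy C (K − 55):
  K = 18 − 55 = -37
  E = 61
  J = -19 + 4·(-37) + 3·61 = 16
Comparing — Policy A: J=208, Policy B: J=-42, Policy C: J=16. Highest is 208 (Policy A).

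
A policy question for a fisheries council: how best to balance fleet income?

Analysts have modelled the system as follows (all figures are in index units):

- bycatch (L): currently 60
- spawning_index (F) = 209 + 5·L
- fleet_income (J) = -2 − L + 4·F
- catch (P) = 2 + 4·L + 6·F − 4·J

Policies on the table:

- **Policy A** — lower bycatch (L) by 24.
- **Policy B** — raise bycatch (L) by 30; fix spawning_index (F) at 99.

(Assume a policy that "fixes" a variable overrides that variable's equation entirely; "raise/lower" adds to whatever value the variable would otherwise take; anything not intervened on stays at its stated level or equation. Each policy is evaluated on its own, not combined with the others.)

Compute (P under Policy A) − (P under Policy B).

-3332

Policy A (L − 24):
  L = 60 − 24 = 36
  F = 209 + 5·36 = 389
  J = -2 − 36 + 4·389 = 1518
  P = 2 + 4·36 + 6·389 − 4·1518 = -3592
Policy B (L + 30, F := 99):
  L = 60 + 30 = 90
  F = 99
  J = -2 − 90 + 4·99 = 304
  P = 2 + 4·90 + 6·99 − 4·304 = -260
P: -3592 − (-260) = -3332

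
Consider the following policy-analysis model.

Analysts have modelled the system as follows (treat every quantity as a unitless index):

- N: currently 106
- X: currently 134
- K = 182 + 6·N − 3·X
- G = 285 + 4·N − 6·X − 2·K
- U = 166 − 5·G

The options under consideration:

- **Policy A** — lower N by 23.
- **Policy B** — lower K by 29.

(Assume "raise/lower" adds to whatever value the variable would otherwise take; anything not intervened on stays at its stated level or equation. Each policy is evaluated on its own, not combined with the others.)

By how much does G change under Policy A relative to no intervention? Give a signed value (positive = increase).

Baseline:
  N = 106
  X = 134
  K = 182 + 6·106 − 3·134 = 416
  G = 285 + 4·106 − 6·134 − 2·416 = -927
Policy A (N − 23):
  N = 106 − 23 = 83
  X = 134
  K = 182 + 6·83 − 3·134 = 278
  G = 285 + 4·83 − 6·134 − 2·278 = -743
Change in G: -743 − (-927) = 184

184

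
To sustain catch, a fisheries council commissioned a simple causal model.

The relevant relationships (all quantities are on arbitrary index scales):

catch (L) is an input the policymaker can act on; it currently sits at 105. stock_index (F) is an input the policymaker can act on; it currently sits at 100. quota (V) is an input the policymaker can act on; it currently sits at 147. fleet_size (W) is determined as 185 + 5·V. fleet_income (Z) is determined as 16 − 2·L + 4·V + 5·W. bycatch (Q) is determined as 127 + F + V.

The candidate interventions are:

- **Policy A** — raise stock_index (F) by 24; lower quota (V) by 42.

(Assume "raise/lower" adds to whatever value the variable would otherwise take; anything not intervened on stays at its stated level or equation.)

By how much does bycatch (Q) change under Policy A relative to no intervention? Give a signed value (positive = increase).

Baseline:
  F = 100
  V = 147
  Q = 127 + 100 + 147 = 374
Policy A (F + 24, V − 42):
  F = 100 + 24 = 124
  V = 147 − 42 = 105
  Q = 127 + 124 + 105 = 356
Change in Q: 356 − 374 = -18

-18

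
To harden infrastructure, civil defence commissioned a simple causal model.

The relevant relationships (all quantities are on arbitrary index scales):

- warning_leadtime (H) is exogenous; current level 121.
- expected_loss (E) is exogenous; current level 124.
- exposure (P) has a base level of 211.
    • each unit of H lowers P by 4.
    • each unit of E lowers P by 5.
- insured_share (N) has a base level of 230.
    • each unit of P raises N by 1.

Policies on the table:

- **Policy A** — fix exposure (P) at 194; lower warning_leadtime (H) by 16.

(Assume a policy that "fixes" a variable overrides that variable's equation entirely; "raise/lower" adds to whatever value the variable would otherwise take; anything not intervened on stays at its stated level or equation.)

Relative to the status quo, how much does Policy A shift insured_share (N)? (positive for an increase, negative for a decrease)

Baseline:
  H = 121
  E = 124
  P = 211 − 4·121 − 5·124 = -893
  N = 230 + (-893) = -663
Policy A (P := 194, H − 16):
  H = 121 − 16 = 105
  E = 124
  P = 194
  N = 230 + 194 = 424
Change in N: 424 − (-663) = 1087

1087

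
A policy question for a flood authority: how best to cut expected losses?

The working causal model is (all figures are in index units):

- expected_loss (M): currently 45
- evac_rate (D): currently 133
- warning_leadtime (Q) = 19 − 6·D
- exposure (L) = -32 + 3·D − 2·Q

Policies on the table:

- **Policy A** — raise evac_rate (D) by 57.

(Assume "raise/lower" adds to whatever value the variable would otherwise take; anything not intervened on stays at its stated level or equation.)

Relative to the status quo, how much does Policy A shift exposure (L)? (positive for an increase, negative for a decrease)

Baseline:
  D = 133
  Q = 19 − 6·133 = -779
  L = -32 + 3·133 − 2·(-779) = 1925
Policy A (D + 57):
  D = 133 + 57 = 190
  Q = 19 − 6·190 = -1121
  L = -32 + 3·190 − 2·(-1121) = 2780
Change in L: 2780 − 1925 = 855

855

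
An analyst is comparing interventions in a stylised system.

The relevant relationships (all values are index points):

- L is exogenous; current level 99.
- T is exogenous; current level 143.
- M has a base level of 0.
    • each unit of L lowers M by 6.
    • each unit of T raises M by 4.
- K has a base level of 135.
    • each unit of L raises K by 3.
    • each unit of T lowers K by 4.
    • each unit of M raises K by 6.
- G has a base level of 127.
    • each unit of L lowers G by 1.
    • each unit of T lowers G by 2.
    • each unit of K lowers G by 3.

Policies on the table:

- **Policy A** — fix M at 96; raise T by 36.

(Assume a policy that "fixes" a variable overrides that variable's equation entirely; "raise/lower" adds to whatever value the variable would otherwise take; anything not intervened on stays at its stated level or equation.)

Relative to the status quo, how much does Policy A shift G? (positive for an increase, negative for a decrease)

Baseline:
  L = 99
  T = 143
  M = 0 − 6·99 + 4·143 = -22
  K = 135 + 3·99 − 4·143 + 6·(-22) = -272
  G = 127 − 99 − 2·143 − 3·(-272) = 558
Policy A (M := 96, T + 36):
  L = 99
  T = 143 + 36 = 179
  M = 96
  K = 135 + 3·99 − 4·179 + 6·96 = 292
  G = 127 − 99 − 2·179 − 3·292 = -1206
Change in G: -1206 − 558 = -1764

-1764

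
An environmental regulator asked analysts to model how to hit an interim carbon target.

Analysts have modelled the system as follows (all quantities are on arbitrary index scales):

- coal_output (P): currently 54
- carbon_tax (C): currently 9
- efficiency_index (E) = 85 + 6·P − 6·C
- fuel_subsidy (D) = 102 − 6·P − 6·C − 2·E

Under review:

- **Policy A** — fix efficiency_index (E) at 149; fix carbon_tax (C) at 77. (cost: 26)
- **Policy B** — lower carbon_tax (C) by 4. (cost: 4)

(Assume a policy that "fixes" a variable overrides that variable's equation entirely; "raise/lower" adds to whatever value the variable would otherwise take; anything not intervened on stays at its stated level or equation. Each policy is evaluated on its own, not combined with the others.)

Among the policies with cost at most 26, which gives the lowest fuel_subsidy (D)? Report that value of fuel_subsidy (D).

-1010

Policy A (E := 149, C := 77):
  P = 54
  C = 77
  E = 149
  D = 102 − 6·54 − 6·77 − 2·149 = -982
Policy B (C − 4):
  P = 54
  C = 9 − 4 = 5
  E = 85 + 6·54 − 6·5 = 379
  D = 102 − 6·54 − 6·5 − 2·379 = -1010
Comparing — Policy A: D=-982, Policy B: D=-1010. Lowest is -1010 (Policy B).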